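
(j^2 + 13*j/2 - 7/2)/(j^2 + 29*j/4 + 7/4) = 2*(2*j - 1)/(4*j + 1)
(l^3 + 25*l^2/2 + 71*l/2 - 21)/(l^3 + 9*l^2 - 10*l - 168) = (l - 1/2)/(l - 4)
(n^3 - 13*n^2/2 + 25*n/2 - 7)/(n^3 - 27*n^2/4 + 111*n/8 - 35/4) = 4*(n - 1)/(4*n - 5)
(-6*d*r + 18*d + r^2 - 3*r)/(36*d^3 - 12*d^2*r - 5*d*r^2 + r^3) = (r - 3)/(-6*d^2 + d*r + r^2)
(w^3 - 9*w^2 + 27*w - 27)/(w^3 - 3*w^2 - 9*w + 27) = (w - 3)/(w + 3)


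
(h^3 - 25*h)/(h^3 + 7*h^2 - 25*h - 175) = h/(h + 7)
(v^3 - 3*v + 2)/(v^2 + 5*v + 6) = (v^2 - 2*v + 1)/(v + 3)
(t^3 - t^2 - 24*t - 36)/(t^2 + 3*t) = t - 4 - 12/t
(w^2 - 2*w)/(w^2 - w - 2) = w/(w + 1)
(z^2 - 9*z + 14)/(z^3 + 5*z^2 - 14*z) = (z - 7)/(z*(z + 7))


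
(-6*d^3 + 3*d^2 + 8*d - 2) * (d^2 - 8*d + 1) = -6*d^5 + 51*d^4 - 22*d^3 - 63*d^2 + 24*d - 2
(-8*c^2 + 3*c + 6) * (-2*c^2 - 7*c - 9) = 16*c^4 + 50*c^3 + 39*c^2 - 69*c - 54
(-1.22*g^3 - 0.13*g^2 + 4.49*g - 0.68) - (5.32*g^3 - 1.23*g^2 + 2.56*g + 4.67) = -6.54*g^3 + 1.1*g^2 + 1.93*g - 5.35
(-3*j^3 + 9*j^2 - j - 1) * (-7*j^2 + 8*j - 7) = 21*j^5 - 87*j^4 + 100*j^3 - 64*j^2 - j + 7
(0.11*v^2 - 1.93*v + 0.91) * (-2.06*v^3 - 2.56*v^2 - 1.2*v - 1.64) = -0.2266*v^5 + 3.6942*v^4 + 2.9342*v^3 - 0.194*v^2 + 2.0732*v - 1.4924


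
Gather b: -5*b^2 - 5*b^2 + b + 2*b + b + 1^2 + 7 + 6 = -10*b^2 + 4*b + 14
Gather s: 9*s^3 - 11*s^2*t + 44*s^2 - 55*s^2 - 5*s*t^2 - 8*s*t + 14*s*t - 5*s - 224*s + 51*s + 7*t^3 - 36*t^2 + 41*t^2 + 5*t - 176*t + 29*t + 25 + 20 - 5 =9*s^3 + s^2*(-11*t - 11) + s*(-5*t^2 + 6*t - 178) + 7*t^3 + 5*t^2 - 142*t + 40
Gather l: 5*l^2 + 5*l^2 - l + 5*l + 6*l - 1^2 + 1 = 10*l^2 + 10*l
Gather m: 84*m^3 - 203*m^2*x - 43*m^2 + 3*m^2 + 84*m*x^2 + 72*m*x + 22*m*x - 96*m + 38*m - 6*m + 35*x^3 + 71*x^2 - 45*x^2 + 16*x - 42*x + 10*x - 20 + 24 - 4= 84*m^3 + m^2*(-203*x - 40) + m*(84*x^2 + 94*x - 64) + 35*x^3 + 26*x^2 - 16*x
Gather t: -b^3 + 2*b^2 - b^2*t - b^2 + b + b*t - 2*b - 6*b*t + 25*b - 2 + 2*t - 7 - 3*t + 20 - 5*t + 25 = -b^3 + b^2 + 24*b + t*(-b^2 - 5*b - 6) + 36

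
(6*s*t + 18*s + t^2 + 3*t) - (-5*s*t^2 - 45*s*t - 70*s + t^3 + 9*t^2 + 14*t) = 5*s*t^2 + 51*s*t + 88*s - t^3 - 8*t^2 - 11*t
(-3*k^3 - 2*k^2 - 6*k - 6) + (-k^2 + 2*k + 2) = -3*k^3 - 3*k^2 - 4*k - 4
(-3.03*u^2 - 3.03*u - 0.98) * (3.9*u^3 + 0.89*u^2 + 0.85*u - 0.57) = -11.817*u^5 - 14.5137*u^4 - 9.0942*u^3 - 1.7206*u^2 + 0.8941*u + 0.5586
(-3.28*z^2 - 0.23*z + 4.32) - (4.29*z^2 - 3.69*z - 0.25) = -7.57*z^2 + 3.46*z + 4.57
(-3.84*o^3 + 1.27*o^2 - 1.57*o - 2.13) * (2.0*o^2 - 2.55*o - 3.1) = -7.68*o^5 + 12.332*o^4 + 5.5255*o^3 - 4.1935*o^2 + 10.2985*o + 6.603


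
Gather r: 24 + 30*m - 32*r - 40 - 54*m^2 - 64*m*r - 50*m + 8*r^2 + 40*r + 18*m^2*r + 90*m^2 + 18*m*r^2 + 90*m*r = 36*m^2 - 20*m + r^2*(18*m + 8) + r*(18*m^2 + 26*m + 8) - 16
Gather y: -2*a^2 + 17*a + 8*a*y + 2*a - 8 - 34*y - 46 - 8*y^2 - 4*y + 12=-2*a^2 + 19*a - 8*y^2 + y*(8*a - 38) - 42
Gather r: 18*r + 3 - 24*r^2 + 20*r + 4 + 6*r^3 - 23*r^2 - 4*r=6*r^3 - 47*r^2 + 34*r + 7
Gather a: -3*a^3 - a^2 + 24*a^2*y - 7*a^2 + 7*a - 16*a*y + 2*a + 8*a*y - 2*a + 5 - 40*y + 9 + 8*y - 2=-3*a^3 + a^2*(24*y - 8) + a*(7 - 8*y) - 32*y + 12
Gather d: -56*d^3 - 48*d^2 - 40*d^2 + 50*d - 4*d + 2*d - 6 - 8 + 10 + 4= -56*d^3 - 88*d^2 + 48*d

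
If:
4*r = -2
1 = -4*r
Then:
No Solution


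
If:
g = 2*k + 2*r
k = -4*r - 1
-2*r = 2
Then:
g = 4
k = 3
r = -1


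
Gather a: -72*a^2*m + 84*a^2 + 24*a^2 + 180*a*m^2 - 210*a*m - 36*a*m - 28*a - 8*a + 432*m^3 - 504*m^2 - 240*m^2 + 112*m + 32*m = a^2*(108 - 72*m) + a*(180*m^2 - 246*m - 36) + 432*m^3 - 744*m^2 + 144*m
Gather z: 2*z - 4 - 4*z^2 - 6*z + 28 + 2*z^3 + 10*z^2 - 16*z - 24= 2*z^3 + 6*z^2 - 20*z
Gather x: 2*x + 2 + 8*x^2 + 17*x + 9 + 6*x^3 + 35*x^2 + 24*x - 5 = 6*x^3 + 43*x^2 + 43*x + 6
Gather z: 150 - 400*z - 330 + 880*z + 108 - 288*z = 192*z - 72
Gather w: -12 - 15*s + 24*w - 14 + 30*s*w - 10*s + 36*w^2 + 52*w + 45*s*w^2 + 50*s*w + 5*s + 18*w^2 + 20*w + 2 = -20*s + w^2*(45*s + 54) + w*(80*s + 96) - 24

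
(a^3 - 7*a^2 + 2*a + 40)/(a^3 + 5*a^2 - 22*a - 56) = (a - 5)/(a + 7)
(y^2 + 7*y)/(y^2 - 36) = y*(y + 7)/(y^2 - 36)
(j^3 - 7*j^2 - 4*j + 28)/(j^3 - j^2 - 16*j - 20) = (j^2 - 9*j + 14)/(j^2 - 3*j - 10)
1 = 1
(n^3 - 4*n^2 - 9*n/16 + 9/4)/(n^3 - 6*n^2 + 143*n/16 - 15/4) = (4*n + 3)/(4*n - 5)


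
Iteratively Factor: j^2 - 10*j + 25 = (j - 5)*(j - 5)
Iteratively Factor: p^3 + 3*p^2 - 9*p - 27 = (p - 3)*(p^2 + 6*p + 9) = (p - 3)*(p + 3)*(p + 3)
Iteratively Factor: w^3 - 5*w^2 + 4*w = (w)*(w^2 - 5*w + 4) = w*(w - 4)*(w - 1)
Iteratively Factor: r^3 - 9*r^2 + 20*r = (r - 5)*(r^2 - 4*r) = r*(r - 5)*(r - 4)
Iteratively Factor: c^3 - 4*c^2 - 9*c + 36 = (c - 3)*(c^2 - c - 12) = (c - 3)*(c + 3)*(c - 4)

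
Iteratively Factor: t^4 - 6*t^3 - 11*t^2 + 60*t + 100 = (t - 5)*(t^3 - t^2 - 16*t - 20) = (t - 5)^2*(t^2 + 4*t + 4) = (t - 5)^2*(t + 2)*(t + 2)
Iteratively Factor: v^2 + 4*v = (v + 4)*(v)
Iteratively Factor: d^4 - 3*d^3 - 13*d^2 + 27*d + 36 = (d + 1)*(d^3 - 4*d^2 - 9*d + 36) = (d + 1)*(d + 3)*(d^2 - 7*d + 12) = (d - 3)*(d + 1)*(d + 3)*(d - 4)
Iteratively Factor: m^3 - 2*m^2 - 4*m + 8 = (m - 2)*(m^2 - 4) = (m - 2)^2*(m + 2)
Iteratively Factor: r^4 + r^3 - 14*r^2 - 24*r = (r - 4)*(r^3 + 5*r^2 + 6*r) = (r - 4)*(r + 2)*(r^2 + 3*r) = r*(r - 4)*(r + 2)*(r + 3)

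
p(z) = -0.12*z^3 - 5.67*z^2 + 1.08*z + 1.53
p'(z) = -0.36*z^2 - 11.34*z + 1.08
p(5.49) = -183.29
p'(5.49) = -72.03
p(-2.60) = -37.50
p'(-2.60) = 28.13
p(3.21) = -57.40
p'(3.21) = -39.03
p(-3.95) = -83.81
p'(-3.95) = 40.26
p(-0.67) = -1.70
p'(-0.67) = 8.52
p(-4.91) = -126.26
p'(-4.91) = 48.08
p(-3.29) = -59.12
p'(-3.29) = 34.49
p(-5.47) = -154.39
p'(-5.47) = 52.34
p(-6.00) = -183.15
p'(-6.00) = 56.16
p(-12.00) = -620.55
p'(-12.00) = 85.32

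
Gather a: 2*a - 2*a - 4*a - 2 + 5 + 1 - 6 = -4*a - 2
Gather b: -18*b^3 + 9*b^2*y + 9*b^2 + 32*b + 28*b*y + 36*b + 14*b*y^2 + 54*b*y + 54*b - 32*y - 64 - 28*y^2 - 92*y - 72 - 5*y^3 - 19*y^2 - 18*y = -18*b^3 + b^2*(9*y + 9) + b*(14*y^2 + 82*y + 122) - 5*y^3 - 47*y^2 - 142*y - 136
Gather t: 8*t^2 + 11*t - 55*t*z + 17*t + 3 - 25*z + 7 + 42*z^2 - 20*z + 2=8*t^2 + t*(28 - 55*z) + 42*z^2 - 45*z + 12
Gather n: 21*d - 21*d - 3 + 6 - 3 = 0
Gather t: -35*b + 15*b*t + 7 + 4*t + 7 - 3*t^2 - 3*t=-35*b - 3*t^2 + t*(15*b + 1) + 14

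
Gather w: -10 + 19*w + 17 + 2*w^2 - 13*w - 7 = 2*w^2 + 6*w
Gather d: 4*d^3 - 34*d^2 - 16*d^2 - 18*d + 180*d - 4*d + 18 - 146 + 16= 4*d^3 - 50*d^2 + 158*d - 112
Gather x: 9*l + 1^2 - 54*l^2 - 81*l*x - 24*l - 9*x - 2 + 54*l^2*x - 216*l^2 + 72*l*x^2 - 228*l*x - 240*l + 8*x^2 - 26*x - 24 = -270*l^2 - 255*l + x^2*(72*l + 8) + x*(54*l^2 - 309*l - 35) - 25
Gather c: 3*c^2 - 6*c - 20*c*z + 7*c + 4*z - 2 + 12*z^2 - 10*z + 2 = 3*c^2 + c*(1 - 20*z) + 12*z^2 - 6*z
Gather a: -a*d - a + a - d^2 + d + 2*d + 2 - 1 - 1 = -a*d - d^2 + 3*d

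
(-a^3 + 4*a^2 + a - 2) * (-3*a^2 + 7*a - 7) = 3*a^5 - 19*a^4 + 32*a^3 - 15*a^2 - 21*a + 14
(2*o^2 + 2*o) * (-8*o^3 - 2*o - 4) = -16*o^5 - 16*o^4 - 4*o^3 - 12*o^2 - 8*o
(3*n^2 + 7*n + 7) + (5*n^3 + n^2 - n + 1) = 5*n^3 + 4*n^2 + 6*n + 8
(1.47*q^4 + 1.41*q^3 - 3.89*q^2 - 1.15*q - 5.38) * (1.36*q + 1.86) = 1.9992*q^5 + 4.6518*q^4 - 2.6678*q^3 - 8.7994*q^2 - 9.4558*q - 10.0068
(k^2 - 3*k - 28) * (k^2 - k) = k^4 - 4*k^3 - 25*k^2 + 28*k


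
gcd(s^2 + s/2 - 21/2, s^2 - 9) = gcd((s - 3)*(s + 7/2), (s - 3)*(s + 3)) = s - 3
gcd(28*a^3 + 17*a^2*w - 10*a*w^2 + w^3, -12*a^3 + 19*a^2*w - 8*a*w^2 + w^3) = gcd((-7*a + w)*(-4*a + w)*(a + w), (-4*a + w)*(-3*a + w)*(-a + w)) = -4*a + w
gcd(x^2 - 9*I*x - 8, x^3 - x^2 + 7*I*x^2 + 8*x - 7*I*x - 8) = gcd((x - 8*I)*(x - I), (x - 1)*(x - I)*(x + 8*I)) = x - I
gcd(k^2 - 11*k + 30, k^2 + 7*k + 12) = 1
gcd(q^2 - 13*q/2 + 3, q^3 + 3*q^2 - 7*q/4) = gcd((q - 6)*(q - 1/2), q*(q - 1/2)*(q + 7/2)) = q - 1/2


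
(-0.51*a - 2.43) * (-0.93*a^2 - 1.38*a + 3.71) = 0.4743*a^3 + 2.9637*a^2 + 1.4613*a - 9.0153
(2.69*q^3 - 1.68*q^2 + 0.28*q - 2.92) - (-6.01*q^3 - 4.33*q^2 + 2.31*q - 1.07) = 8.7*q^3 + 2.65*q^2 - 2.03*q - 1.85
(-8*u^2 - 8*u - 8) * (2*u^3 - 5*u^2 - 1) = -16*u^5 + 24*u^4 + 24*u^3 + 48*u^2 + 8*u + 8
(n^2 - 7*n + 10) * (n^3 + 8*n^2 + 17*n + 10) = n^5 + n^4 - 29*n^3 - 29*n^2 + 100*n + 100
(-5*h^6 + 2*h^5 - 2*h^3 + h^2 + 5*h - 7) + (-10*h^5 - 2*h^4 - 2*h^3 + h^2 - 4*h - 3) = -5*h^6 - 8*h^5 - 2*h^4 - 4*h^3 + 2*h^2 + h - 10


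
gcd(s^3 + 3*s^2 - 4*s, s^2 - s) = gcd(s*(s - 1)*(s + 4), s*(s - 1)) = s^2 - s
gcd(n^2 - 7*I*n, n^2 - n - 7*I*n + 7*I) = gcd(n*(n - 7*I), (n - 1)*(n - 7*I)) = n - 7*I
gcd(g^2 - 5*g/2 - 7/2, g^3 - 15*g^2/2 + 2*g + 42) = g - 7/2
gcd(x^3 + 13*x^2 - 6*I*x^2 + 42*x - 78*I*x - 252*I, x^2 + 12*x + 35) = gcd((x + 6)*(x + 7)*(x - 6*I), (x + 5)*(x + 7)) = x + 7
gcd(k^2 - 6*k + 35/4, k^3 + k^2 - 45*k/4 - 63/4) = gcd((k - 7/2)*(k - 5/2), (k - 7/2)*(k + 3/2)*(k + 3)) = k - 7/2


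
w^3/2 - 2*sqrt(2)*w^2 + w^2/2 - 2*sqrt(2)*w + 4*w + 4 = (w/2 + 1/2)*(w - 2*sqrt(2))^2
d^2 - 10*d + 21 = (d - 7)*(d - 3)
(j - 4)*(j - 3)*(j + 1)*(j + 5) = j^4 - j^3 - 25*j^2 + 37*j + 60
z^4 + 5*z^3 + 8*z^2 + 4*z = z*(z + 1)*(z + 2)^2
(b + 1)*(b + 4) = b^2 + 5*b + 4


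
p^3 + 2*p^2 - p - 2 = (p - 1)*(p + 1)*(p + 2)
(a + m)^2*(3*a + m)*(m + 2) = 3*a^3*m + 6*a^3 + 7*a^2*m^2 + 14*a^2*m + 5*a*m^3 + 10*a*m^2 + m^4 + 2*m^3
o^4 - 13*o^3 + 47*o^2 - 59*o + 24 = (o - 8)*(o - 3)*(o - 1)^2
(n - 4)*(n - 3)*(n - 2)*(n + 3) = n^4 - 6*n^3 - n^2 + 54*n - 72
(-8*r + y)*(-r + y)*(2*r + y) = 16*r^3 - 10*r^2*y - 7*r*y^2 + y^3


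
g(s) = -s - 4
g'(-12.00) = -1.00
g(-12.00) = 8.00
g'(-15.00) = -1.00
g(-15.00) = 11.00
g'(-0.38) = -1.00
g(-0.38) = -3.62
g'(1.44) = -1.00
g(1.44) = -5.44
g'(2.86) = -1.00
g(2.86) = -6.86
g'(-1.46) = -1.00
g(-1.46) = -2.54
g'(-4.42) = -1.00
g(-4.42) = 0.42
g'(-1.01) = -1.00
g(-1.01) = -2.99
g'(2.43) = -1.00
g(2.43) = -6.43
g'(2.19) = -1.00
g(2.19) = -6.19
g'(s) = -1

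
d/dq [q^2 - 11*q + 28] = 2*q - 11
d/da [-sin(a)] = -cos(a)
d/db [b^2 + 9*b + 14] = 2*b + 9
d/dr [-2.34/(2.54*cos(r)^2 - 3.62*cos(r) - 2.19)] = (8.4708 - 11.8872*cos(r))*sin(r)/(-2.54*cos(r)^2 + 3.62*cos(r) + 2.19)^2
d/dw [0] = 0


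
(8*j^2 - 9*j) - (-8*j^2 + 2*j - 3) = 16*j^2 - 11*j + 3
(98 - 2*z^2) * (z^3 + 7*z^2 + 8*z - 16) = -2*z^5 - 14*z^4 + 82*z^3 + 718*z^2 + 784*z - 1568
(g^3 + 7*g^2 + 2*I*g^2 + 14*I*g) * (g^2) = g^5 + 7*g^4 + 2*I*g^4 + 14*I*g^3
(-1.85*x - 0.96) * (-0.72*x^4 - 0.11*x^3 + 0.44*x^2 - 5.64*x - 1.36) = 1.332*x^5 + 0.8947*x^4 - 0.7084*x^3 + 10.0116*x^2 + 7.9304*x + 1.3056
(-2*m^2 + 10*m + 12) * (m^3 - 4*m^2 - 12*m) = -2*m^5 + 18*m^4 - 4*m^3 - 168*m^2 - 144*m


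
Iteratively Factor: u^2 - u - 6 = (u + 2)*(u - 3)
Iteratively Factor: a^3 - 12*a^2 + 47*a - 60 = (a - 4)*(a^2 - 8*a + 15) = (a - 5)*(a - 4)*(a - 3)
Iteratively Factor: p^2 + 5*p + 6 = (p + 3)*(p + 2)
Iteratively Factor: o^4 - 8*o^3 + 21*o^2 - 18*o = (o - 3)*(o^3 - 5*o^2 + 6*o) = o*(o - 3)*(o^2 - 5*o + 6) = o*(o - 3)*(o - 2)*(o - 3)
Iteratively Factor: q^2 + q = (q + 1)*(q)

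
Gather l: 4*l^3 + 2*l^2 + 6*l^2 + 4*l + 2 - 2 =4*l^3 + 8*l^2 + 4*l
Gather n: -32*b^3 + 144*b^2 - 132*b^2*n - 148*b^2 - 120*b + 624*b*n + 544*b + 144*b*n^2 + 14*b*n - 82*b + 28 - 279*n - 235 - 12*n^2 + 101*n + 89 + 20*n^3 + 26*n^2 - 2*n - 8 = -32*b^3 - 4*b^2 + 342*b + 20*n^3 + n^2*(144*b + 14) + n*(-132*b^2 + 638*b - 180) - 126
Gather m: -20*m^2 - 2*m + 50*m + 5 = -20*m^2 + 48*m + 5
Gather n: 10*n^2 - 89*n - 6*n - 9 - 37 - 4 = 10*n^2 - 95*n - 50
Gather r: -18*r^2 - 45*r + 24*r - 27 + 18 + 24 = -18*r^2 - 21*r + 15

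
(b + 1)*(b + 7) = b^2 + 8*b + 7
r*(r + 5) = r^2 + 5*r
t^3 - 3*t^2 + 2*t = t*(t - 2)*(t - 1)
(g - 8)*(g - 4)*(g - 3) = g^3 - 15*g^2 + 68*g - 96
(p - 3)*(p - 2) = p^2 - 5*p + 6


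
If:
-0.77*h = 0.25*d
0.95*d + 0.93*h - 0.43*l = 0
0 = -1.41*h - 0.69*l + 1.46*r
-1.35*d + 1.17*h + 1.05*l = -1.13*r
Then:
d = 0.00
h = 0.00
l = 0.00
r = 0.00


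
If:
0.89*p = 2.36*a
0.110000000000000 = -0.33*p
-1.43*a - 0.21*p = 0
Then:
No Solution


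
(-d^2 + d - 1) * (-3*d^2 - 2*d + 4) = 3*d^4 - d^3 - 3*d^2 + 6*d - 4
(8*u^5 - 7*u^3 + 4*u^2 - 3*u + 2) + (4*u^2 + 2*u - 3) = 8*u^5 - 7*u^3 + 8*u^2 - u - 1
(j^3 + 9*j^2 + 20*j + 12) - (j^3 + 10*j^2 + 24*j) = -j^2 - 4*j + 12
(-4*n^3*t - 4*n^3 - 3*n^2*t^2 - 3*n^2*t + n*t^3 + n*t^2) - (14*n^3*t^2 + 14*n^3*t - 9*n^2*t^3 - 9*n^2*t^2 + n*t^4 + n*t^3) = -14*n^3*t^2 - 18*n^3*t - 4*n^3 + 9*n^2*t^3 + 6*n^2*t^2 - 3*n^2*t - n*t^4 + n*t^2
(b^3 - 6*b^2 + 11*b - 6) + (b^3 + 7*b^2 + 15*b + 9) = 2*b^3 + b^2 + 26*b + 3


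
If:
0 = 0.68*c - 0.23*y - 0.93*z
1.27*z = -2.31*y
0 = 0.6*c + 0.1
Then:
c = -0.17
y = 0.08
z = -0.14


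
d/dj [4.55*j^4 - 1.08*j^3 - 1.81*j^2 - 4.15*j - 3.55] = 18.2*j^3 - 3.24*j^2 - 3.62*j - 4.15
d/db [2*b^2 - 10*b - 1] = 4*b - 10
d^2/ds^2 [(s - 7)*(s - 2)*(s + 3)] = 6*s - 12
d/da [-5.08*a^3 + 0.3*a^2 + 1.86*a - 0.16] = -15.24*a^2 + 0.6*a + 1.86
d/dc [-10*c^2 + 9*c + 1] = 9 - 20*c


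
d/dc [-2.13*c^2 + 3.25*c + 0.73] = 3.25 - 4.26*c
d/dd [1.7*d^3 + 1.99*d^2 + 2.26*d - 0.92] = 5.1*d^2 + 3.98*d + 2.26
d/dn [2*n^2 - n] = 4*n - 1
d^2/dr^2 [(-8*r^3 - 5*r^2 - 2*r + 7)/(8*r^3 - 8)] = (-5*r^6 - 6*r^5 - 6*r^4 - 35*r^3 - 12*r^2 - 3*r - 5)/(4*(r^9 - 3*r^6 + 3*r^3 - 1))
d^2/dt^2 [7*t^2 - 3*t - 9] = 14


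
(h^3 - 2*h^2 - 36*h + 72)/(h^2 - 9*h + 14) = (h^2 - 36)/(h - 7)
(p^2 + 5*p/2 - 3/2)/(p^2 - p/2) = (p + 3)/p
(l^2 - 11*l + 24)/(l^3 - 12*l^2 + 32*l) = (l - 3)/(l*(l - 4))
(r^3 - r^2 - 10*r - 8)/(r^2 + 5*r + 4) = (r^2 - 2*r - 8)/(r + 4)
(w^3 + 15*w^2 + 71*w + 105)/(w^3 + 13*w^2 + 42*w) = (w^2 + 8*w + 15)/(w*(w + 6))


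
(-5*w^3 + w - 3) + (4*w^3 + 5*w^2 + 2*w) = -w^3 + 5*w^2 + 3*w - 3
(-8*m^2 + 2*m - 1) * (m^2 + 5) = -8*m^4 + 2*m^3 - 41*m^2 + 10*m - 5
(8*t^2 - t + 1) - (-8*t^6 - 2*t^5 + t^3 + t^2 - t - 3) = 8*t^6 + 2*t^5 - t^3 + 7*t^2 + 4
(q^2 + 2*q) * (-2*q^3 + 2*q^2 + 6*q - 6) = -2*q^5 - 2*q^4 + 10*q^3 + 6*q^2 - 12*q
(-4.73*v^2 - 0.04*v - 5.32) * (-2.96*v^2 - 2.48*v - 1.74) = 14.0008*v^4 + 11.8488*v^3 + 24.0766*v^2 + 13.2632*v + 9.2568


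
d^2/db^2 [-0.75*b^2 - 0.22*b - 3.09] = -1.50000000000000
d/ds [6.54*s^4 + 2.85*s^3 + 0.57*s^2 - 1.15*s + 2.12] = 26.16*s^3 + 8.55*s^2 + 1.14*s - 1.15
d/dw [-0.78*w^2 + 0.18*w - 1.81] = 0.18 - 1.56*w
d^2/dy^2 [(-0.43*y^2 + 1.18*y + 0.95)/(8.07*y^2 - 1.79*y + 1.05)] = (141.271806*y^3 + 393.07356*y^2 - 142.33059*y - 6.52439)/(525.557943*y^6 - 349.720713*y^5 + 282.714696*y^4 - 96.740729*y^3 + 36.78444*y^2 - 5.920425*y + 1.157625)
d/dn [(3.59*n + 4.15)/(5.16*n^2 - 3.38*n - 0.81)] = (-18.5244*n^2 - 42.828*n + 11.1191)/(26.6256*n^4 - 34.8816*n^3 + 3.0652*n^2 + 5.4756*n + 0.6561)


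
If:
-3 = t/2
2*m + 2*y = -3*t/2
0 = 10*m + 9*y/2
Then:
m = -81/22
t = -6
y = 90/11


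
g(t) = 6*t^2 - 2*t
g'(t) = 12*t - 2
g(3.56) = 68.92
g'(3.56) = 40.72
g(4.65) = 120.44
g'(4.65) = 53.80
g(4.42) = 108.38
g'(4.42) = 51.04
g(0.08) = -0.12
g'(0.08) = -1.04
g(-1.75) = 21.88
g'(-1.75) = -23.00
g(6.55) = 244.32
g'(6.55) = 76.60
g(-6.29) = 249.96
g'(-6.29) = -77.48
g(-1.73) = 21.42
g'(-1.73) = -22.76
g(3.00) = 48.00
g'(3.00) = 34.00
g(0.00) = 0.00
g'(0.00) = -2.00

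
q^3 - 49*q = q*(q - 7)*(q + 7)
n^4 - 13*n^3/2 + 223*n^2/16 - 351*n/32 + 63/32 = (n - 3)*(n - 7/4)*(n - 3/2)*(n - 1/4)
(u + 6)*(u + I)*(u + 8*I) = u^3 + 6*u^2 + 9*I*u^2 - 8*u + 54*I*u - 48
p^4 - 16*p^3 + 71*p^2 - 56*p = p*(p - 8)*(p - 7)*(p - 1)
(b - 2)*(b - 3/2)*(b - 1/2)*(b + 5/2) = b^4 - 3*b^3/2 - 21*b^2/4 + 83*b/8 - 15/4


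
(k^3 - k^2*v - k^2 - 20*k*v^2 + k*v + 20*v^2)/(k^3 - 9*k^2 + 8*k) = (k^2 - k*v - 20*v^2)/(k*(k - 8))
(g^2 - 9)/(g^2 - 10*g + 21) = (g + 3)/(g - 7)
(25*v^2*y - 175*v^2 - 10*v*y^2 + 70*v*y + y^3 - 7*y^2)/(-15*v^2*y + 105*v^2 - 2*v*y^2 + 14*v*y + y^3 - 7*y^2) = (-5*v + y)/(3*v + y)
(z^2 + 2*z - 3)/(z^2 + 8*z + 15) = (z - 1)/(z + 5)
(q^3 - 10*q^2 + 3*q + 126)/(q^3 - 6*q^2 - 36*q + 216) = (q^2 - 4*q - 21)/(q^2 - 36)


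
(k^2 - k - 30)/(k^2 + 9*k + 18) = (k^2 - k - 30)/(k^2 + 9*k + 18)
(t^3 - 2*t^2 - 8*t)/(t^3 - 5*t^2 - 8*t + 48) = t*(t + 2)/(t^2 - t - 12)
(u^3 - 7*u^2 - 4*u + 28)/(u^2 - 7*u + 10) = (u^2 - 5*u - 14)/(u - 5)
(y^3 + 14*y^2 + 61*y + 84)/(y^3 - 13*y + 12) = (y^2 + 10*y + 21)/(y^2 - 4*y + 3)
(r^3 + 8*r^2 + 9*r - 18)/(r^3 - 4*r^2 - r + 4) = (r^2 + 9*r + 18)/(r^2 - 3*r - 4)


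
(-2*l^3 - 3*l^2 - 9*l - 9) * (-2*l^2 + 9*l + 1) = 4*l^5 - 12*l^4 - 11*l^3 - 66*l^2 - 90*l - 9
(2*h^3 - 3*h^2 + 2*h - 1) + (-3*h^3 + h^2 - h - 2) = -h^3 - 2*h^2 + h - 3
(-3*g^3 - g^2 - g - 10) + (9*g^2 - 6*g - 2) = -3*g^3 + 8*g^2 - 7*g - 12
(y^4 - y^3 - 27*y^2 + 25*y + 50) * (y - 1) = y^5 - 2*y^4 - 26*y^3 + 52*y^2 + 25*y - 50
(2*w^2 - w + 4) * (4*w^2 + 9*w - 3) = 8*w^4 + 14*w^3 + w^2 + 39*w - 12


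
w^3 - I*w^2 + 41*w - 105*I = (w - 5*I)*(w - 3*I)*(w + 7*I)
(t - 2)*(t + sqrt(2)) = t^2 - 2*t + sqrt(2)*t - 2*sqrt(2)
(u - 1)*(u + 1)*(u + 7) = u^3 + 7*u^2 - u - 7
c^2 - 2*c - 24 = (c - 6)*(c + 4)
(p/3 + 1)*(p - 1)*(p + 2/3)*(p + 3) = p^4/3 + 17*p^3/9 + 19*p^2/9 - 7*p/3 - 2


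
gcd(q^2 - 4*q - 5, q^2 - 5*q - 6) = q + 1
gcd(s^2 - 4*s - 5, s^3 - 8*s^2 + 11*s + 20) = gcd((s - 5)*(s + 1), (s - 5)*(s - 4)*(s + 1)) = s^2 - 4*s - 5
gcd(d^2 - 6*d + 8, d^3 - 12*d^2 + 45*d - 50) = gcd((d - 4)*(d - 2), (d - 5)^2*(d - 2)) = d - 2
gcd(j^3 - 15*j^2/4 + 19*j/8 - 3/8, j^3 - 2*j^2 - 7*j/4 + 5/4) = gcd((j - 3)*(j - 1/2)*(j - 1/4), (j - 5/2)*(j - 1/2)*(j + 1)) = j - 1/2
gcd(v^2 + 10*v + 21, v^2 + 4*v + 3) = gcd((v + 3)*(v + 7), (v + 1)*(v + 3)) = v + 3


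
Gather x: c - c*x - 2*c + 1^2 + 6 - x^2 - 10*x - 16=-c - x^2 + x*(-c - 10) - 9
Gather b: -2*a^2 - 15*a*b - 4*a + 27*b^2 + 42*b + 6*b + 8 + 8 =-2*a^2 - 4*a + 27*b^2 + b*(48 - 15*a) + 16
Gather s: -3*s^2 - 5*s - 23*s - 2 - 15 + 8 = -3*s^2 - 28*s - 9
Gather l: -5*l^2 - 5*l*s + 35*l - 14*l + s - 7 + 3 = -5*l^2 + l*(21 - 5*s) + s - 4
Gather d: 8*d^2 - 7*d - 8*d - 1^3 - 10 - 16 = 8*d^2 - 15*d - 27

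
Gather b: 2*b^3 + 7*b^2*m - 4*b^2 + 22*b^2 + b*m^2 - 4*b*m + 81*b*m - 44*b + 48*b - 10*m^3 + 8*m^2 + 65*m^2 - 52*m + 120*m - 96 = 2*b^3 + b^2*(7*m + 18) + b*(m^2 + 77*m + 4) - 10*m^3 + 73*m^2 + 68*m - 96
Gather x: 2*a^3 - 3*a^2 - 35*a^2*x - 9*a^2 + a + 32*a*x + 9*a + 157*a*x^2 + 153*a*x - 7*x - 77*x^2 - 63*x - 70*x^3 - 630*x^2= 2*a^3 - 12*a^2 + 10*a - 70*x^3 + x^2*(157*a - 707) + x*(-35*a^2 + 185*a - 70)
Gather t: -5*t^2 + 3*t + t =-5*t^2 + 4*t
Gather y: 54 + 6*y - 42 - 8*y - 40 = -2*y - 28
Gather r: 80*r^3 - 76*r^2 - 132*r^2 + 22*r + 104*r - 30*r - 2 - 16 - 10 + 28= 80*r^3 - 208*r^2 + 96*r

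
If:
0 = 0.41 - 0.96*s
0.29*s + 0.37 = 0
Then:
No Solution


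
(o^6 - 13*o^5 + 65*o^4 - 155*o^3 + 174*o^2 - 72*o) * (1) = o^6 - 13*o^5 + 65*o^4 - 155*o^3 + 174*o^2 - 72*o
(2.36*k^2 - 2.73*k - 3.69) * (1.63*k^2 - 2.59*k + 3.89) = 3.8468*k^4 - 10.5623*k^3 + 10.2364*k^2 - 1.0626*k - 14.3541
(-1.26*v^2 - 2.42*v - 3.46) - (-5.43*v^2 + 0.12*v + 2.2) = 4.17*v^2 - 2.54*v - 5.66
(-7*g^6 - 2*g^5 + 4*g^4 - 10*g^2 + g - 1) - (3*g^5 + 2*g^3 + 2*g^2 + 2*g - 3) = -7*g^6 - 5*g^5 + 4*g^4 - 2*g^3 - 12*g^2 - g + 2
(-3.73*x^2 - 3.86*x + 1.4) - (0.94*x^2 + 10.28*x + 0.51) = -4.67*x^2 - 14.14*x + 0.89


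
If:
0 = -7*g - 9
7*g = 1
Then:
No Solution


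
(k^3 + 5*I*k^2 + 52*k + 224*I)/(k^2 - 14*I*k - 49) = (k^2 + 12*I*k - 32)/(k - 7*I)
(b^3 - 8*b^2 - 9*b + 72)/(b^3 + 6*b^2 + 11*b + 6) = (b^2 - 11*b + 24)/(b^2 + 3*b + 2)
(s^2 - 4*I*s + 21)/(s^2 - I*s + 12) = (s - 7*I)/(s - 4*I)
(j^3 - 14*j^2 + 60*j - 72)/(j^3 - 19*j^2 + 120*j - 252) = (j - 2)/(j - 7)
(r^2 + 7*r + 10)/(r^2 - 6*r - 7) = (r^2 + 7*r + 10)/(r^2 - 6*r - 7)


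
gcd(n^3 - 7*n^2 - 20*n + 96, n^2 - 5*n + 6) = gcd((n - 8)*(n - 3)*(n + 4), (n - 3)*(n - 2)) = n - 3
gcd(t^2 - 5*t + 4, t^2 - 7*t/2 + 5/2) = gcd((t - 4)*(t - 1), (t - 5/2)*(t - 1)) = t - 1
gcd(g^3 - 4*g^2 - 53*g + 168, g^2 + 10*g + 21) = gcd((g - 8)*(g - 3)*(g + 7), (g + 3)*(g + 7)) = g + 7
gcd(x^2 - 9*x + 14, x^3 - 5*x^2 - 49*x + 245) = x - 7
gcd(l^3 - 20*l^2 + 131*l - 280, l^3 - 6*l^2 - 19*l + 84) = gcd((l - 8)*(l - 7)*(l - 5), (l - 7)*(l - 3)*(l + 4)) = l - 7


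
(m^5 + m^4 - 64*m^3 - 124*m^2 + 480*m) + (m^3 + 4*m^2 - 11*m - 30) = m^5 + m^4 - 63*m^3 - 120*m^2 + 469*m - 30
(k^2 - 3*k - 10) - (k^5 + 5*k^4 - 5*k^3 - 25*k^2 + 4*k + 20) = -k^5 - 5*k^4 + 5*k^3 + 26*k^2 - 7*k - 30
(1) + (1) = 2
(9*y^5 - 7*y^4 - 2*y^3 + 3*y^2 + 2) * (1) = 9*y^5 - 7*y^4 - 2*y^3 + 3*y^2 + 2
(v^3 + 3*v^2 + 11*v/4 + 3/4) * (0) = 0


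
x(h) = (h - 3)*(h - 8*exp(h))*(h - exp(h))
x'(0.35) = -29.79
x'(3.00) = 2694.12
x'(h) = (1 - 8*exp(h))*(h - 3)*(h - exp(h)) + (1 - exp(h))*(h - 3)*(h - 8*exp(h)) + (h - 8*exp(h))*(h - exp(h)) = (1 - exp(h))*(h - 3)*(h - 8*exp(h)) - (h - 3)*(h - exp(h))*(8*exp(h) - 1) + (h - 8*exp(h))*(h - exp(h))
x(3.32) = 1697.69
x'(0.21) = -21.74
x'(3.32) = 8880.56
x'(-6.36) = 158.83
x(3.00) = 0.00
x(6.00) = 3840867.53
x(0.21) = -27.59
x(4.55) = 105071.16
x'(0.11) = -17.15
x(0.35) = -31.17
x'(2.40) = -227.25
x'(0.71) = -62.55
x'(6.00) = 9016307.12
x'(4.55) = 282566.53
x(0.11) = -25.65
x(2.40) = -443.85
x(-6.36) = -379.54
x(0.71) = -47.18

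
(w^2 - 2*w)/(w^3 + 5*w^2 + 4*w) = (w - 2)/(w^2 + 5*w + 4)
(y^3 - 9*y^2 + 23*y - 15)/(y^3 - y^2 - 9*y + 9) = (y - 5)/(y + 3)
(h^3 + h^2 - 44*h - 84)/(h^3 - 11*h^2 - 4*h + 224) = (h^2 + 8*h + 12)/(h^2 - 4*h - 32)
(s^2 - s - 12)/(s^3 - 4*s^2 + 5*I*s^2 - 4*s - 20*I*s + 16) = (s + 3)/(s^2 + 5*I*s - 4)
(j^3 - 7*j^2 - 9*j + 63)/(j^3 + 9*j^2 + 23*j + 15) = (j^2 - 10*j + 21)/(j^2 + 6*j + 5)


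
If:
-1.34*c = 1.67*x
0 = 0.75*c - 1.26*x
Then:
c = 0.00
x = 0.00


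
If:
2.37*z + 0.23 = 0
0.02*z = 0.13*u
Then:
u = -0.01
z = -0.10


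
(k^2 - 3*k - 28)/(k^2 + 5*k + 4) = (k - 7)/(k + 1)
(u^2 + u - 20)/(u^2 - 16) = (u + 5)/(u + 4)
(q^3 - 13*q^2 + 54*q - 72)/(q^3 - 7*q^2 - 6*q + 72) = (q - 3)/(q + 3)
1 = 1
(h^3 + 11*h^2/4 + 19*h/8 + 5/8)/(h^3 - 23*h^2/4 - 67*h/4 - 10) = (h + 1/2)/(h - 8)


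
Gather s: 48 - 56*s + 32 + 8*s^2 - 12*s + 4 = 8*s^2 - 68*s + 84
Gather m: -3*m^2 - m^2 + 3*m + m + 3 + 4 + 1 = -4*m^2 + 4*m + 8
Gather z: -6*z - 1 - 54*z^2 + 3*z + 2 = -54*z^2 - 3*z + 1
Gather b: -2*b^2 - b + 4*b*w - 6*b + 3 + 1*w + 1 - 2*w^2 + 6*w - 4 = -2*b^2 + b*(4*w - 7) - 2*w^2 + 7*w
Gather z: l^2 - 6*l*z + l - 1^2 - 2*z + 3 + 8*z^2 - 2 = l^2 + l + 8*z^2 + z*(-6*l - 2)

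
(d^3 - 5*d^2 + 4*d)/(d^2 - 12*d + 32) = d*(d - 1)/(d - 8)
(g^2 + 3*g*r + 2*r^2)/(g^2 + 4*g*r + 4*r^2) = (g + r)/(g + 2*r)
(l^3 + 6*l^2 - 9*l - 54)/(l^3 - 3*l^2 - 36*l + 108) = (l + 3)/(l - 6)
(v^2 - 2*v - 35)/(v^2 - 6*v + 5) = (v^2 - 2*v - 35)/(v^2 - 6*v + 5)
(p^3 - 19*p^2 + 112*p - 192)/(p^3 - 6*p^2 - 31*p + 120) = (p - 8)/(p + 5)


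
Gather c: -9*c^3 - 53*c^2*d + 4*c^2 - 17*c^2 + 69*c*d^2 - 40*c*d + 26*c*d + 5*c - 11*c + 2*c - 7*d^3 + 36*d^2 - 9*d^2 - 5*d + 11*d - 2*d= -9*c^3 + c^2*(-53*d - 13) + c*(69*d^2 - 14*d - 4) - 7*d^3 + 27*d^2 + 4*d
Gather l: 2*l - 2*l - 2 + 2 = 0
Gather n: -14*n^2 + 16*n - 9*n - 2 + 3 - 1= -14*n^2 + 7*n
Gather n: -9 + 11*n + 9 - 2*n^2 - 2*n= -2*n^2 + 9*n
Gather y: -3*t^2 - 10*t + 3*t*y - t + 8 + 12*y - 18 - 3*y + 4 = -3*t^2 - 11*t + y*(3*t + 9) - 6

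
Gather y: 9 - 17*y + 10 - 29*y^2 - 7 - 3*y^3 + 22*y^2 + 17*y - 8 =-3*y^3 - 7*y^2 + 4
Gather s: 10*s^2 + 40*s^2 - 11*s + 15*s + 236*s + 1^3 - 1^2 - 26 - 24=50*s^2 + 240*s - 50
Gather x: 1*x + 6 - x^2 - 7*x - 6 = -x^2 - 6*x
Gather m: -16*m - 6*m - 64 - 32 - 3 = -22*m - 99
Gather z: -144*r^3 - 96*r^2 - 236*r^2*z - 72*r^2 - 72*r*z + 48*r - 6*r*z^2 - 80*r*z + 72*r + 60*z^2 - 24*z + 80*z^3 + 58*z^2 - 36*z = -144*r^3 - 168*r^2 + 120*r + 80*z^3 + z^2*(118 - 6*r) + z*(-236*r^2 - 152*r - 60)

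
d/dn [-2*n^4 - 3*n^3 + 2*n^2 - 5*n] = -8*n^3 - 9*n^2 + 4*n - 5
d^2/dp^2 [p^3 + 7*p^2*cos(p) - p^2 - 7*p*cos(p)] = -7*p^2*cos(p) - 28*p*sin(p) + 7*p*cos(p) + 6*p + 14*sqrt(2)*sin(p + pi/4) - 2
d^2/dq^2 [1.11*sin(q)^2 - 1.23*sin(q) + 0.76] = 1.23*sin(q) + 2.22*cos(2*q)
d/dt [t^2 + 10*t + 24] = 2*t + 10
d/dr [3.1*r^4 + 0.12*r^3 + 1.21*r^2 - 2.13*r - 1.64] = 12.4*r^3 + 0.36*r^2 + 2.42*r - 2.13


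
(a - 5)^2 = a^2 - 10*a + 25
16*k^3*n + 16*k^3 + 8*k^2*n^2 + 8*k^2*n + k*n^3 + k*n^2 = (4*k + n)^2*(k*n + k)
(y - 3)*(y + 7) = y^2 + 4*y - 21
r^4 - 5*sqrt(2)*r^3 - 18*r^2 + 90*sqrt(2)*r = r*(r - 5*sqrt(2))*(r - 3*sqrt(2))*(r + 3*sqrt(2))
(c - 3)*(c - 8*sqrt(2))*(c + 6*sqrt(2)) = c^3 - 3*c^2 - 2*sqrt(2)*c^2 - 96*c + 6*sqrt(2)*c + 288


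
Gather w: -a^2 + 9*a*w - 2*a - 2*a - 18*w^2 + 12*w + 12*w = -a^2 - 4*a - 18*w^2 + w*(9*a + 24)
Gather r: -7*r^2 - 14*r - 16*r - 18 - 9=-7*r^2 - 30*r - 27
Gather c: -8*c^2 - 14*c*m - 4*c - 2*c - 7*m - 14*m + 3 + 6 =-8*c^2 + c*(-14*m - 6) - 21*m + 9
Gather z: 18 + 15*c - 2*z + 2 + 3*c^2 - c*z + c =3*c^2 + 16*c + z*(-c - 2) + 20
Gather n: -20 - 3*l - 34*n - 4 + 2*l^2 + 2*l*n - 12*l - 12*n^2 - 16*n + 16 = 2*l^2 - 15*l - 12*n^2 + n*(2*l - 50) - 8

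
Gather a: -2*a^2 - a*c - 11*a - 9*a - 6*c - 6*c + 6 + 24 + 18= -2*a^2 + a*(-c - 20) - 12*c + 48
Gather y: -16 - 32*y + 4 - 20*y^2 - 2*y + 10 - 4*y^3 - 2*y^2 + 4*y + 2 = -4*y^3 - 22*y^2 - 30*y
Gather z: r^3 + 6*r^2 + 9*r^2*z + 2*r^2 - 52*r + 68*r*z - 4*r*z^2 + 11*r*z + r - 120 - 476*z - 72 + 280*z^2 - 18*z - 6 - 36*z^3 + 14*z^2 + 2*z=r^3 + 8*r^2 - 51*r - 36*z^3 + z^2*(294 - 4*r) + z*(9*r^2 + 79*r - 492) - 198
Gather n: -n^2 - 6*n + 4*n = -n^2 - 2*n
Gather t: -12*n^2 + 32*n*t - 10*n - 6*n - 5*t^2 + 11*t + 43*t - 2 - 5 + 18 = -12*n^2 - 16*n - 5*t^2 + t*(32*n + 54) + 11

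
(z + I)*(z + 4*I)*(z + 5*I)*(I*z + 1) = I*z^4 - 9*z^3 - 19*I*z^2 - 9*z - 20*I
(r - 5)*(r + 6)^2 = r^3 + 7*r^2 - 24*r - 180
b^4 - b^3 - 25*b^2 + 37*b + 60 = (b - 4)*(b - 3)*(b + 1)*(b + 5)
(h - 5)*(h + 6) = h^2 + h - 30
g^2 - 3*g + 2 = (g - 2)*(g - 1)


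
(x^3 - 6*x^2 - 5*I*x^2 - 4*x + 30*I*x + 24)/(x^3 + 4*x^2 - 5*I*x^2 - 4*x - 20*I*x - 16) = (x - 6)/(x + 4)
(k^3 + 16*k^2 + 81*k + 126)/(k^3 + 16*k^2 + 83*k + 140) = (k^2 + 9*k + 18)/(k^2 + 9*k + 20)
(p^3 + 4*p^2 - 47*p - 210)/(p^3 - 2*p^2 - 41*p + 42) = (p + 5)/(p - 1)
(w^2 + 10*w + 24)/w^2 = 1 + 10/w + 24/w^2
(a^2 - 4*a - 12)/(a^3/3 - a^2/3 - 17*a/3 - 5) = 3*(-a^2 + 4*a + 12)/(-a^3 + a^2 + 17*a + 15)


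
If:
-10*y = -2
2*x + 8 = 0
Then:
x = -4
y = 1/5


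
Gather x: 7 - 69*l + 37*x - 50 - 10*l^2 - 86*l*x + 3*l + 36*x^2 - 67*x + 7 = -10*l^2 - 66*l + 36*x^2 + x*(-86*l - 30) - 36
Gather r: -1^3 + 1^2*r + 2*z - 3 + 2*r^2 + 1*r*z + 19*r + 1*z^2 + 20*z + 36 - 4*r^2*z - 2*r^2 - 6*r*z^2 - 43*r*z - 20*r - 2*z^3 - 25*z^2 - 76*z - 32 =-4*r^2*z + r*(-6*z^2 - 42*z) - 2*z^3 - 24*z^2 - 54*z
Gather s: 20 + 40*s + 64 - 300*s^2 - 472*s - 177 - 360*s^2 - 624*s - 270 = -660*s^2 - 1056*s - 363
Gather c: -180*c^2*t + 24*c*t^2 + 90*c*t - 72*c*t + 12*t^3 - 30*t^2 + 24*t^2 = -180*c^2*t + c*(24*t^2 + 18*t) + 12*t^3 - 6*t^2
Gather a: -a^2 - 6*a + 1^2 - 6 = -a^2 - 6*a - 5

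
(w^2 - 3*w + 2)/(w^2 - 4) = (w - 1)/(w + 2)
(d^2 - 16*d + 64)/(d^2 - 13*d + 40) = (d - 8)/(d - 5)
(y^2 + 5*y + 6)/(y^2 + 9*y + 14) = (y + 3)/(y + 7)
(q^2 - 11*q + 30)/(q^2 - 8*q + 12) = (q - 5)/(q - 2)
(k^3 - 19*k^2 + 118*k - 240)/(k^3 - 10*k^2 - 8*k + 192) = (k - 5)/(k + 4)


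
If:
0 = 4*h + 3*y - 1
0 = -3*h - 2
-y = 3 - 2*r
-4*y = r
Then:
No Solution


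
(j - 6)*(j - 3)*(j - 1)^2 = j^4 - 11*j^3 + 37*j^2 - 45*j + 18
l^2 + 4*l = l*(l + 4)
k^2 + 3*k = k*(k + 3)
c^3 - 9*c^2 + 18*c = c*(c - 6)*(c - 3)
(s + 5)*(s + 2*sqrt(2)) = s^2 + 2*sqrt(2)*s + 5*s + 10*sqrt(2)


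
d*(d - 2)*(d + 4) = d^3 + 2*d^2 - 8*d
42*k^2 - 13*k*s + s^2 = (-7*k + s)*(-6*k + s)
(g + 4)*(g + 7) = g^2 + 11*g + 28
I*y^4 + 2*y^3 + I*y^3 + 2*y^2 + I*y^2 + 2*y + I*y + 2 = (y - 2*I)*(y - I)*(y + I)*(I*y + I)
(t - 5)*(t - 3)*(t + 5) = t^3 - 3*t^2 - 25*t + 75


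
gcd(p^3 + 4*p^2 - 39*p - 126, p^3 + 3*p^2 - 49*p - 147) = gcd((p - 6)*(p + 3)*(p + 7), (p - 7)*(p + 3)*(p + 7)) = p^2 + 10*p + 21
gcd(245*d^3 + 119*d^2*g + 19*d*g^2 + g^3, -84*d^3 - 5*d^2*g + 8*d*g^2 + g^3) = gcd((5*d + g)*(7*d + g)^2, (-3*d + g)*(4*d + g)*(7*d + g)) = 7*d + g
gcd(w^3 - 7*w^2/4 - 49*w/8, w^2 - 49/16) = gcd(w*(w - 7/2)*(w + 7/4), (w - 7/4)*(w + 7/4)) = w + 7/4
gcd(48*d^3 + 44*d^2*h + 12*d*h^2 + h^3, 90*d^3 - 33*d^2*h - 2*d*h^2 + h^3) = 6*d + h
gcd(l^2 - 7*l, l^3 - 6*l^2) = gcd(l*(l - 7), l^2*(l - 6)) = l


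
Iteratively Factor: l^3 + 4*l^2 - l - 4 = (l + 1)*(l^2 + 3*l - 4) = (l - 1)*(l + 1)*(l + 4)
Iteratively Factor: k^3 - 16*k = (k + 4)*(k^2 - 4*k) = (k - 4)*(k + 4)*(k)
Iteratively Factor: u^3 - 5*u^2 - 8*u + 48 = (u + 3)*(u^2 - 8*u + 16) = (u - 4)*(u + 3)*(u - 4)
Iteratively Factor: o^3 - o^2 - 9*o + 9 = (o - 1)*(o^2 - 9) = (o - 3)*(o - 1)*(o + 3)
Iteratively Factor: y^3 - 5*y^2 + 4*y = (y - 4)*(y^2 - y) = (y - 4)*(y - 1)*(y)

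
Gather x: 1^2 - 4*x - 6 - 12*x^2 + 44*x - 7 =-12*x^2 + 40*x - 12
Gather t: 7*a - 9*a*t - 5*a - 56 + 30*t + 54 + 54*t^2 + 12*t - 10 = 2*a + 54*t^2 + t*(42 - 9*a) - 12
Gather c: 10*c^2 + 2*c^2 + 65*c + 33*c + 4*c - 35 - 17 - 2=12*c^2 + 102*c - 54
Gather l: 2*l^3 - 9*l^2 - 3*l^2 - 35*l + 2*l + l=2*l^3 - 12*l^2 - 32*l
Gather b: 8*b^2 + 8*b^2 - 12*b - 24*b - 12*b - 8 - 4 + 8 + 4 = 16*b^2 - 48*b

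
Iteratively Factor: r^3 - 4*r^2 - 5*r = (r + 1)*(r^2 - 5*r) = (r - 5)*(r + 1)*(r)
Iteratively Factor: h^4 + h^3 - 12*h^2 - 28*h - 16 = (h - 4)*(h^3 + 5*h^2 + 8*h + 4) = (h - 4)*(h + 2)*(h^2 + 3*h + 2) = (h - 4)*(h + 2)^2*(h + 1)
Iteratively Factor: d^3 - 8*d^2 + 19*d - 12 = (d - 4)*(d^2 - 4*d + 3) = (d - 4)*(d - 3)*(d - 1)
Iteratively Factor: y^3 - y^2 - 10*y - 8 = (y + 1)*(y^2 - 2*y - 8) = (y - 4)*(y + 1)*(y + 2)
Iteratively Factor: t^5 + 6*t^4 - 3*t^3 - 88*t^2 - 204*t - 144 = (t - 4)*(t^4 + 10*t^3 + 37*t^2 + 60*t + 36) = (t - 4)*(t + 2)*(t^3 + 8*t^2 + 21*t + 18) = (t - 4)*(t + 2)^2*(t^2 + 6*t + 9) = (t - 4)*(t + 2)^2*(t + 3)*(t + 3)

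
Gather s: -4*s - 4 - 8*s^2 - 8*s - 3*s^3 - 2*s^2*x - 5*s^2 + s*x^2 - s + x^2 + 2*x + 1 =-3*s^3 + s^2*(-2*x - 13) + s*(x^2 - 13) + x^2 + 2*x - 3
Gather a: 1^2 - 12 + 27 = 16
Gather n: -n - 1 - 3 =-n - 4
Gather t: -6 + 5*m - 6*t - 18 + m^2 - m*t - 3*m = m^2 + 2*m + t*(-m - 6) - 24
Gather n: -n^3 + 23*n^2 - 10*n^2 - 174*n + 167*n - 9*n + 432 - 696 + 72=-n^3 + 13*n^2 - 16*n - 192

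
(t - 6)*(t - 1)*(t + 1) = t^3 - 6*t^2 - t + 6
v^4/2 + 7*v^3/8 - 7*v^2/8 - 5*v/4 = v*(v/2 + 1/2)*(v - 5/4)*(v + 2)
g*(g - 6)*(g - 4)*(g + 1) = g^4 - 9*g^3 + 14*g^2 + 24*g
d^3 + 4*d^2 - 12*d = d*(d - 2)*(d + 6)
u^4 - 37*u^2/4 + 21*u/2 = u*(u - 2)*(u - 3/2)*(u + 7/2)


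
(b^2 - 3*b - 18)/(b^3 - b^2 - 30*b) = (b + 3)/(b*(b + 5))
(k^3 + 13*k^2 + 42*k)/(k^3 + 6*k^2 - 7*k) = (k + 6)/(k - 1)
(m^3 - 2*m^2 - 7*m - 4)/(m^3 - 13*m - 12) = (m + 1)/(m + 3)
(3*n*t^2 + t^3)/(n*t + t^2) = t*(3*n + t)/(n + t)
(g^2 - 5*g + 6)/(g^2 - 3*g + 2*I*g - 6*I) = (g - 2)/(g + 2*I)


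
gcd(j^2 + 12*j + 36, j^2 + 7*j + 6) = j + 6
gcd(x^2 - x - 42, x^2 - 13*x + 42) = x - 7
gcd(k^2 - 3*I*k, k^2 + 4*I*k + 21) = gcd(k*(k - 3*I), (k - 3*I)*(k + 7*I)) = k - 3*I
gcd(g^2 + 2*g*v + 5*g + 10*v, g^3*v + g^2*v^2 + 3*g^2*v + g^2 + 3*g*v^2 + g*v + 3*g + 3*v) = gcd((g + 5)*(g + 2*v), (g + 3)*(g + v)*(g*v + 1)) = 1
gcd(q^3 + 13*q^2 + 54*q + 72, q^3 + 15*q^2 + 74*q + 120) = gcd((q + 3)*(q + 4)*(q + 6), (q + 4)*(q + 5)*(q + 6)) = q^2 + 10*q + 24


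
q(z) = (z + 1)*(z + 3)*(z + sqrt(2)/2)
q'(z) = (z + 1)*(z + 3) + (z + 1)*(z + sqrt(2)/2) + (z + 3)*(z + sqrt(2)/2) = 3*z^2 + sqrt(2)*z + 8*z + 2*sqrt(2) + 3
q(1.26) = 18.94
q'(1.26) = 22.45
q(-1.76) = 0.99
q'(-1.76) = -1.45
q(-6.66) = -123.32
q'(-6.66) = 76.20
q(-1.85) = 1.12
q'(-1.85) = -1.32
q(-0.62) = 0.08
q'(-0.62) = 1.14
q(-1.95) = 1.24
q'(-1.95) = -1.12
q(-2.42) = 1.41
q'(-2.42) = 0.62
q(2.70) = 71.86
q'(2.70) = 53.12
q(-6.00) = -79.39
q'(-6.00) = 57.34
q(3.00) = 88.97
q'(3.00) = 61.07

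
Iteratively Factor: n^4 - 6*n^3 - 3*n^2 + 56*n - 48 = (n - 4)*(n^3 - 2*n^2 - 11*n + 12) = (n - 4)*(n - 1)*(n^2 - n - 12) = (n - 4)^2*(n - 1)*(n + 3)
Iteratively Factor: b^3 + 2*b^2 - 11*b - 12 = (b + 4)*(b^2 - 2*b - 3) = (b + 1)*(b + 4)*(b - 3)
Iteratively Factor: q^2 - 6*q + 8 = (q - 4)*(q - 2)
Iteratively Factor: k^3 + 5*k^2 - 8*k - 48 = (k + 4)*(k^2 + k - 12) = (k - 3)*(k + 4)*(k + 4)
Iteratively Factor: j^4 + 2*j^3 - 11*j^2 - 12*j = (j)*(j^3 + 2*j^2 - 11*j - 12) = j*(j + 4)*(j^2 - 2*j - 3) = j*(j + 1)*(j + 4)*(j - 3)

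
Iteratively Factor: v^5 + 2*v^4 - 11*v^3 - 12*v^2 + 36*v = (v)*(v^4 + 2*v^3 - 11*v^2 - 12*v + 36) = v*(v - 2)*(v^3 + 4*v^2 - 3*v - 18) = v*(v - 2)*(v + 3)*(v^2 + v - 6) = v*(v - 2)*(v + 3)^2*(v - 2)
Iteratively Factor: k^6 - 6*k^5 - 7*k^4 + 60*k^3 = (k + 3)*(k^5 - 9*k^4 + 20*k^3) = k*(k + 3)*(k^4 - 9*k^3 + 20*k^2) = k*(k - 4)*(k + 3)*(k^3 - 5*k^2) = k*(k - 5)*(k - 4)*(k + 3)*(k^2) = k^2*(k - 5)*(k - 4)*(k + 3)*(k)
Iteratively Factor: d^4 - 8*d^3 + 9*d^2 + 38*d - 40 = (d - 5)*(d^3 - 3*d^2 - 6*d + 8) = (d - 5)*(d - 1)*(d^2 - 2*d - 8) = (d - 5)*(d - 1)*(d + 2)*(d - 4)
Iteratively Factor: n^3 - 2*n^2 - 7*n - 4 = (n - 4)*(n^2 + 2*n + 1) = (n - 4)*(n + 1)*(n + 1)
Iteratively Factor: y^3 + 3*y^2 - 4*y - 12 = (y + 2)*(y^2 + y - 6) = (y - 2)*(y + 2)*(y + 3)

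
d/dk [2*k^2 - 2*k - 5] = 4*k - 2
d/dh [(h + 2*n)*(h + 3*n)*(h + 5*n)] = 3*h^2 + 20*h*n + 31*n^2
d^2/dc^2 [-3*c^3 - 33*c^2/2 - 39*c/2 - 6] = -18*c - 33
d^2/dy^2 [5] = 0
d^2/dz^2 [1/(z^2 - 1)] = 2*(3*z^2 + 1)/(z^2 - 1)^3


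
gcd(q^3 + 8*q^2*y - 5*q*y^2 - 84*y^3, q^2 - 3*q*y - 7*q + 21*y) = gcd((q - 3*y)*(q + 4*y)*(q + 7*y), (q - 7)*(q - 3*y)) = -q + 3*y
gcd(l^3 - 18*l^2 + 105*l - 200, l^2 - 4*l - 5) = l - 5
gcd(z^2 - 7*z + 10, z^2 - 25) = z - 5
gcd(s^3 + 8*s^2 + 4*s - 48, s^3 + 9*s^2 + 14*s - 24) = s^2 + 10*s + 24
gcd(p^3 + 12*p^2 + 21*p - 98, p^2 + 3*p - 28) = p + 7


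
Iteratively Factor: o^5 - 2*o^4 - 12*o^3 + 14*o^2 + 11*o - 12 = (o - 4)*(o^4 + 2*o^3 - 4*o^2 - 2*o + 3) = (o - 4)*(o - 1)*(o^3 + 3*o^2 - o - 3) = (o - 4)*(o - 1)*(o + 3)*(o^2 - 1) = (o - 4)*(o - 1)^2*(o + 3)*(o + 1)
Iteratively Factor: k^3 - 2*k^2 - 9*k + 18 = (k - 3)*(k^2 + k - 6) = (k - 3)*(k + 3)*(k - 2)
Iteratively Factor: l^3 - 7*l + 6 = (l - 1)*(l^2 + l - 6) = (l - 2)*(l - 1)*(l + 3)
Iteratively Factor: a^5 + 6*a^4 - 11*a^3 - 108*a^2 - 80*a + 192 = (a - 1)*(a^4 + 7*a^3 - 4*a^2 - 112*a - 192) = (a - 1)*(a + 3)*(a^3 + 4*a^2 - 16*a - 64) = (a - 4)*(a - 1)*(a + 3)*(a^2 + 8*a + 16) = (a - 4)*(a - 1)*(a + 3)*(a + 4)*(a + 4)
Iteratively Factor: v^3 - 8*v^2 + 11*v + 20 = (v - 4)*(v^2 - 4*v - 5) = (v - 4)*(v + 1)*(v - 5)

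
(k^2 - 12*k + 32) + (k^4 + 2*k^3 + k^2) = k^4 + 2*k^3 + 2*k^2 - 12*k + 32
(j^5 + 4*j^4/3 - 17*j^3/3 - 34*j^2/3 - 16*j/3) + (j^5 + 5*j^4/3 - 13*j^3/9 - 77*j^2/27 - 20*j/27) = 2*j^5 + 3*j^4 - 64*j^3/9 - 383*j^2/27 - 164*j/27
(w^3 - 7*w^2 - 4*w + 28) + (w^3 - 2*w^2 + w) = 2*w^3 - 9*w^2 - 3*w + 28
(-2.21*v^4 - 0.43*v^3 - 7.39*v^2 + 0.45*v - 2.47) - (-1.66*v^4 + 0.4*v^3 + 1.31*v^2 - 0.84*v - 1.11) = -0.55*v^4 - 0.83*v^3 - 8.7*v^2 + 1.29*v - 1.36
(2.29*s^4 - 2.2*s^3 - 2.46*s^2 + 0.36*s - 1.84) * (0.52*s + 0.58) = 1.1908*s^5 + 0.1842*s^4 - 2.5552*s^3 - 1.2396*s^2 - 0.748*s - 1.0672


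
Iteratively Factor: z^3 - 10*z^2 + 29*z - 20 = (z - 5)*(z^2 - 5*z + 4) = (z - 5)*(z - 1)*(z - 4)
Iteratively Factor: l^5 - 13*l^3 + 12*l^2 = (l)*(l^4 - 13*l^2 + 12*l) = l*(l - 3)*(l^3 + 3*l^2 - 4*l) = l*(l - 3)*(l + 4)*(l^2 - l) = l*(l - 3)*(l - 1)*(l + 4)*(l)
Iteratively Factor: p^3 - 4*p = (p - 2)*(p^2 + 2*p) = p*(p - 2)*(p + 2)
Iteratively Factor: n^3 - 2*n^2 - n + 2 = (n - 1)*(n^2 - n - 2) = (n - 1)*(n + 1)*(n - 2)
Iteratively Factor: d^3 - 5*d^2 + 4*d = (d - 4)*(d^2 - d) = (d - 4)*(d - 1)*(d)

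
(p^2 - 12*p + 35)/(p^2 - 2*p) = (p^2 - 12*p + 35)/(p*(p - 2))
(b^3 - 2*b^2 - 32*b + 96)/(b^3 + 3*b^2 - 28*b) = (b^2 + 2*b - 24)/(b*(b + 7))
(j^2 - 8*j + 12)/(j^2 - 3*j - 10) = (-j^2 + 8*j - 12)/(-j^2 + 3*j + 10)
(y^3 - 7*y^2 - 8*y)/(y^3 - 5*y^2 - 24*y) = (y + 1)/(y + 3)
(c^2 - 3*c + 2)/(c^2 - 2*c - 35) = (-c^2 + 3*c - 2)/(-c^2 + 2*c + 35)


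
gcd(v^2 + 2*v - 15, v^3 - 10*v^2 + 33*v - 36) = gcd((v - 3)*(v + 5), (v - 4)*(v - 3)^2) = v - 3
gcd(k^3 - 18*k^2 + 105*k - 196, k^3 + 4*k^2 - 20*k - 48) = k - 4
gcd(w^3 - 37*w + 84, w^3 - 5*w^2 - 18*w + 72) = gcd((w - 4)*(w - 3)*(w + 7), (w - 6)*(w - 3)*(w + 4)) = w - 3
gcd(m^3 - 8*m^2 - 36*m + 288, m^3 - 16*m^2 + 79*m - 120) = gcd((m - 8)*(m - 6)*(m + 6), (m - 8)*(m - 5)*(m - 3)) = m - 8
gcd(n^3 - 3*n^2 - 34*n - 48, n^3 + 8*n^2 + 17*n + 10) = n + 2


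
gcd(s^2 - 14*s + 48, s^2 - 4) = 1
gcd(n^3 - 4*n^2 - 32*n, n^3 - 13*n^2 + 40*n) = n^2 - 8*n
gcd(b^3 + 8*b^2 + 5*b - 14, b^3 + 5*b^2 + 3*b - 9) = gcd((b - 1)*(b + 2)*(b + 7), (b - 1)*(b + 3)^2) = b - 1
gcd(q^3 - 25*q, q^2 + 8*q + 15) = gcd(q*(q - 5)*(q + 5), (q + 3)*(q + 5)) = q + 5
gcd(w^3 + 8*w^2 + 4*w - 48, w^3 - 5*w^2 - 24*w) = 1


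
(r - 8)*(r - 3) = r^2 - 11*r + 24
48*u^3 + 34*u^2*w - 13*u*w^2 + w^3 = (-8*u + w)*(-6*u + w)*(u + w)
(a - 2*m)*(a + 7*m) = a^2 + 5*a*m - 14*m^2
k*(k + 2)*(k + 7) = k^3 + 9*k^2 + 14*k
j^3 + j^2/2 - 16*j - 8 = (j - 4)*(j + 1/2)*(j + 4)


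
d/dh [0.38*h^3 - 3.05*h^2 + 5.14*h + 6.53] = 1.14*h^2 - 6.1*h + 5.14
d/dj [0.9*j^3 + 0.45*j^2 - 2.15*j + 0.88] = 2.7*j^2 + 0.9*j - 2.15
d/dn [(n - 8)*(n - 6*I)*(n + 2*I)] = 3*n^2 - 8*n*(2 + I) + 12 + 32*I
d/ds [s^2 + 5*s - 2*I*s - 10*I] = 2*s + 5 - 2*I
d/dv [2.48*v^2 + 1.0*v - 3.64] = 4.96*v + 1.0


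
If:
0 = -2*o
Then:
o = 0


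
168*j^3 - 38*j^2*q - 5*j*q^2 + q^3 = (-7*j + q)*(-4*j + q)*(6*j + q)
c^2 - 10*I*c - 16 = (c - 8*I)*(c - 2*I)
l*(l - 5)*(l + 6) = l^3 + l^2 - 30*l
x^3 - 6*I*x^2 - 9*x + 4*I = (x - 4*I)*(x - I)^2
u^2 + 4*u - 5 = (u - 1)*(u + 5)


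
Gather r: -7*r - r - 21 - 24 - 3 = -8*r - 48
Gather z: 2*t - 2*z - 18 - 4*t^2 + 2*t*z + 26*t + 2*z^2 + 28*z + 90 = -4*t^2 + 28*t + 2*z^2 + z*(2*t + 26) + 72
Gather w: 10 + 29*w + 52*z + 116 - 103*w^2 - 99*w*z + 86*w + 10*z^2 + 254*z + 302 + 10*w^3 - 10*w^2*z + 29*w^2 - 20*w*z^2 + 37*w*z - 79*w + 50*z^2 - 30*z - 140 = 10*w^3 + w^2*(-10*z - 74) + w*(-20*z^2 - 62*z + 36) + 60*z^2 + 276*z + 288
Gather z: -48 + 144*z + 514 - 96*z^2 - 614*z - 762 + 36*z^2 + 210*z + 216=-60*z^2 - 260*z - 80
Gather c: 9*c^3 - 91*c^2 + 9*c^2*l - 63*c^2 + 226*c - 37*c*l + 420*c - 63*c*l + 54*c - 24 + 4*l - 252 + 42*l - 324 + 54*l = 9*c^3 + c^2*(9*l - 154) + c*(700 - 100*l) + 100*l - 600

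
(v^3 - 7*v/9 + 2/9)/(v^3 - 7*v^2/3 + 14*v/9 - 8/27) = 3*(v + 1)/(3*v - 4)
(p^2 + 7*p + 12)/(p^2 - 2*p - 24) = (p + 3)/(p - 6)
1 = 1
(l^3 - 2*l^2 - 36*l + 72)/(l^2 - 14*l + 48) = (l^2 + 4*l - 12)/(l - 8)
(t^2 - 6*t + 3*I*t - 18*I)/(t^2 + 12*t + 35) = (t^2 + 3*t*(-2 + I) - 18*I)/(t^2 + 12*t + 35)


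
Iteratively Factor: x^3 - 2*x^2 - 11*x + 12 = (x - 4)*(x^2 + 2*x - 3) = (x - 4)*(x - 1)*(x + 3)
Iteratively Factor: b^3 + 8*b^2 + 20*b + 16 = (b + 2)*(b^2 + 6*b + 8) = (b + 2)^2*(b + 4)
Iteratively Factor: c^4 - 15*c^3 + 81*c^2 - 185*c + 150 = (c - 2)*(c^3 - 13*c^2 + 55*c - 75) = (c - 3)*(c - 2)*(c^2 - 10*c + 25) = (c - 5)*(c - 3)*(c - 2)*(c - 5)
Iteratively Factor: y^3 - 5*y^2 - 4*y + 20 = (y + 2)*(y^2 - 7*y + 10) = (y - 2)*(y + 2)*(y - 5)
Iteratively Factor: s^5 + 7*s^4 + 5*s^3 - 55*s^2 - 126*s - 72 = (s + 4)*(s^4 + 3*s^3 - 7*s^2 - 27*s - 18) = (s - 3)*(s + 4)*(s^3 + 6*s^2 + 11*s + 6) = (s - 3)*(s + 1)*(s + 4)*(s^2 + 5*s + 6) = (s - 3)*(s + 1)*(s + 2)*(s + 4)*(s + 3)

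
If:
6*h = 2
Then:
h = 1/3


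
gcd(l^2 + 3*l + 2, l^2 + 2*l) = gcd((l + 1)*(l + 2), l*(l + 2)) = l + 2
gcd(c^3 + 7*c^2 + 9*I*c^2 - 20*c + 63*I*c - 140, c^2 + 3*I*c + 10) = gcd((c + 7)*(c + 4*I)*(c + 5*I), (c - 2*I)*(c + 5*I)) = c + 5*I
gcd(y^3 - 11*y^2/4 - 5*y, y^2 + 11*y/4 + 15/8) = y + 5/4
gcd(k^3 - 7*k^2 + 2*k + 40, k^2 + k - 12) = 1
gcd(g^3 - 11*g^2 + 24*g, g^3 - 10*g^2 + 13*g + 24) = g^2 - 11*g + 24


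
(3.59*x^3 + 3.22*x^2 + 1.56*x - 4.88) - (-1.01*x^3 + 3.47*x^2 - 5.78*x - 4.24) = 4.6*x^3 - 0.25*x^2 + 7.34*x - 0.64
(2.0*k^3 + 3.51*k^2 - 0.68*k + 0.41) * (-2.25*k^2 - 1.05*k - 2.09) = -4.5*k^5 - 9.9975*k^4 - 6.3355*k^3 - 7.5444*k^2 + 0.9907*k - 0.8569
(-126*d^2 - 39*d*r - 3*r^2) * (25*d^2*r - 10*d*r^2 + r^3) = -3150*d^4*r + 285*d^3*r^2 + 189*d^2*r^3 - 9*d*r^4 - 3*r^5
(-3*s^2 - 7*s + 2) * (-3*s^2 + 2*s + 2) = 9*s^4 + 15*s^3 - 26*s^2 - 10*s + 4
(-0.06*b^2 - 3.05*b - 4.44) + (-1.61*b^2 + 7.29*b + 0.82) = -1.67*b^2 + 4.24*b - 3.62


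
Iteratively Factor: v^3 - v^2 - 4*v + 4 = (v - 2)*(v^2 + v - 2) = (v - 2)*(v + 2)*(v - 1)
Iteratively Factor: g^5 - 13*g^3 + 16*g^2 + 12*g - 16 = (g - 2)*(g^4 + 2*g^3 - 9*g^2 - 2*g + 8) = (g - 2)^2*(g^3 + 4*g^2 - g - 4) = (g - 2)^2*(g + 1)*(g^2 + 3*g - 4) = (g - 2)^2*(g + 1)*(g + 4)*(g - 1)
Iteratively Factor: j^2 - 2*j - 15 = (j - 5)*(j + 3)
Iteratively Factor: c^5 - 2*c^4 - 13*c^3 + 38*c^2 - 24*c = (c)*(c^4 - 2*c^3 - 13*c^2 + 38*c - 24) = c*(c - 3)*(c^3 + c^2 - 10*c + 8) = c*(c - 3)*(c - 1)*(c^2 + 2*c - 8) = c*(c - 3)*(c - 2)*(c - 1)*(c + 4)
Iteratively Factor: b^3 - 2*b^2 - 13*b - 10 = (b - 5)*(b^2 + 3*b + 2) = (b - 5)*(b + 2)*(b + 1)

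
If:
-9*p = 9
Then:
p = -1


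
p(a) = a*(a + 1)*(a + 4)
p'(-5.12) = 31.44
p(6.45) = 502.15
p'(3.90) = 88.63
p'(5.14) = 134.66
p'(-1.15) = -3.53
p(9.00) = 1170.00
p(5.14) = 288.45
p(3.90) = 150.97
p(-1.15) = 0.49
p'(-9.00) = 157.00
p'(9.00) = 337.00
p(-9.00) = -360.00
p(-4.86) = -16.13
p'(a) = a*(a + 1) + a*(a + 4) + (a + 1)*(a + 4)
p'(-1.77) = -4.30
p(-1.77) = 3.04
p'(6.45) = 193.31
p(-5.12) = -23.63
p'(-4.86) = 26.26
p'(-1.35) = -4.03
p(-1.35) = 1.25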